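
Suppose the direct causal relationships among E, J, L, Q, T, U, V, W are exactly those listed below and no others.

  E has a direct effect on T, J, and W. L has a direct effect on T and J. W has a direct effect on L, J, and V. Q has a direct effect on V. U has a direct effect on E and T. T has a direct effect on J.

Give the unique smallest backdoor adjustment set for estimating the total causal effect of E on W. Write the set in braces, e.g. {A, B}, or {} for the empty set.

Variables eligible for adjustment (non-descendants of E, excluding E and W): {Q, U}.
Backdoor paths from E to W:
  P1: E <- U -> T <- L <- W
  P2: E <- U -> T <- L -> J <- W
  P3: E <- U -> T -> J <- W
  P4: E <- U -> T -> J <- L <- W
Each backdoor path contains an unconditioned collider, so every path is already blocked with the empty conditioning set:
  P1: blocked at collider T (neither it nor any descendant is in the conditioning set).
  P2: blocked at collider T (neither it nor any descendant is in the conditioning set).
  P3: blocked at collider J (neither it nor any descendant is in the conditioning set).
  P4: blocked at collider J (neither it nor any descendant is in the conditioning set).
The empty set is therefore the unique smallest valid set.

{}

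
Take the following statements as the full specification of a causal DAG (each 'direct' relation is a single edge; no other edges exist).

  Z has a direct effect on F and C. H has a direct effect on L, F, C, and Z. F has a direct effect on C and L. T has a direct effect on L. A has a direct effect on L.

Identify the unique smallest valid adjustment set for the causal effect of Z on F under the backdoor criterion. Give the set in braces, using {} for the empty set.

{H}

Variables eligible for adjustment (non-descendants of Z, excluding Z and F): {A, H, T}.
Backdoor paths from Z to F:
  P1: Z <- H -> F
  P2: Z <- H -> C <- F
  P3: Z <- H -> L <- F
The empty set is not sufficient: P1 (Z <- H -> F) has no collider blocking it and no conditioned non-collider, so it is open.
Try {H}:
  P1: blocked at fork node H ∈ conditioning set.
  P2: blocked at fork node H ∈ conditioning set.
  P3: blocked at fork node H ∈ conditioning set.
{H} contains no descendant of Z and blocks every backdoor path.
No other singleton works — e.g. {A} leaves P1 open — so {H} is the unique smallest valid adjustment set.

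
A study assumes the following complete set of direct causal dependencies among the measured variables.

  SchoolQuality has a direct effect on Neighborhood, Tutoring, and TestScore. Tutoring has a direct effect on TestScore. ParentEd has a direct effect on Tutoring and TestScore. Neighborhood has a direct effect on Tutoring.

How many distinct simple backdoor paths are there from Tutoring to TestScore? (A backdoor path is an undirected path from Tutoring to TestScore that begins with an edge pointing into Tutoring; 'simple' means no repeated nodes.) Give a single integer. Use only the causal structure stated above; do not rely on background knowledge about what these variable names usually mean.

A backdoor path from Tutoring to TestScore is any simple undirected path whose first edge points into Tutoring (i.e. leaves Tutoring via a parent).
Parents of Tutoring: {Neighborhood, ParentEd, SchoolQuality}.
Enumerating:
  P1: Tutoring <- SchoolQuality -> TestScore
  P2: Tutoring <- Neighborhood <- SchoolQuality -> TestScore
  P3: Tutoring <- ParentEd -> TestScore
That exhausts the simple backdoor paths. Count: 3.

3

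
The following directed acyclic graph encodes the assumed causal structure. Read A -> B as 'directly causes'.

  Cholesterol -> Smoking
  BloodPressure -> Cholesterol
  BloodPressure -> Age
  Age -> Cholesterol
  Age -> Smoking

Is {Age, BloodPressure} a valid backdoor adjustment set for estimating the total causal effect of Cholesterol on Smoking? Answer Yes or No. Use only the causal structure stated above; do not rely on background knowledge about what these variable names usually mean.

Yes

Backdoor paths from Cholesterol to Smoking (paths whose first edge points into Cholesterol):
  P1: Cholesterol <- BloodPressure -> Age -> Smoking
  P2: Cholesterol <- Age -> Smoking
Condition 1 (no descendant of Cholesterol in the set): holds — descendants of Cholesterol are {Smoking}; none are in {Age, BloodPressure}.
Condition 2 (every backdoor path blocked by {Age, BloodPressure}):
  P1: blocked at fork node BloodPressure ∈ conditioning set.
  P2: blocked at fork node Age ∈ conditioning set.
{Age, BloodPressure} satisfies the backdoor criterion.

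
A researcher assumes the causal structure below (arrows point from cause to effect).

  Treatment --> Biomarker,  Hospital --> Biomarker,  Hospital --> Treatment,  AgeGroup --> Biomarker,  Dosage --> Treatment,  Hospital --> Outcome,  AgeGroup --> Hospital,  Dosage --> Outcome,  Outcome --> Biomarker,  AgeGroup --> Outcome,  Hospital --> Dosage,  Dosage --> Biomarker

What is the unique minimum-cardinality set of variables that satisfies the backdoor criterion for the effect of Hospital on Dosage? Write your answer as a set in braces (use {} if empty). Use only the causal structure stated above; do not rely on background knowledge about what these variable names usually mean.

Variables eligible for adjustment (non-descendants of Hospital, excluding Hospital and Dosage): {AgeGroup}.
Backdoor paths from Hospital to Dosage:
  P1: Hospital <- AgeGroup -> Outcome <- Dosage
  P2: Hospital <- AgeGroup -> Outcome -> Biomarker <- Dosage
  P3: Hospital <- AgeGroup -> Outcome -> Biomarker <- Treatment <- Dosage
  P4: Hospital <- AgeGroup -> Biomarker <- Dosage
  P5: Hospital <- AgeGroup -> Biomarker <- Outcome <- Dosage
  P6: Hospital <- AgeGroup -> Biomarker <- Treatment <- Dosage
Each backdoor path contains an unconditioned collider, so every path is already blocked with the empty conditioning set:
  P1: blocked at collider Outcome (neither it nor any descendant is in the conditioning set).
  P2: blocked at collider Biomarker (neither it nor any descendant is in the conditioning set).
  P3: blocked at collider Biomarker (neither it nor any descendant is in the conditioning set).
  P4: blocked at collider Biomarker (neither it nor any descendant is in the conditioning set).
  P5: blocked at collider Biomarker (neither it nor any descendant is in the conditioning set).
  P6: blocked at collider Biomarker (neither it nor any descendant is in the conditioning set).
The empty set is therefore the unique smallest valid set.

{}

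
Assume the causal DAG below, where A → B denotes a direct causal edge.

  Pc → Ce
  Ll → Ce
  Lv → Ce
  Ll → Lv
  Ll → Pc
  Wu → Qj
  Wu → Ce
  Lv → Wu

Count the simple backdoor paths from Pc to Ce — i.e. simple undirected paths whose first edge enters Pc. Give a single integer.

3

A backdoor path from Pc to Ce is any simple undirected path whose first edge points into Pc (i.e. leaves Pc via a parent).
Parents of Pc: {Ll}.
Enumerating:
  P1: Pc <- Ll -> Lv -> Wu -> Ce
  P2: Pc <- Ll -> Lv -> Ce
  P3: Pc <- Ll -> Ce
That exhausts the simple backdoor paths. Count: 3.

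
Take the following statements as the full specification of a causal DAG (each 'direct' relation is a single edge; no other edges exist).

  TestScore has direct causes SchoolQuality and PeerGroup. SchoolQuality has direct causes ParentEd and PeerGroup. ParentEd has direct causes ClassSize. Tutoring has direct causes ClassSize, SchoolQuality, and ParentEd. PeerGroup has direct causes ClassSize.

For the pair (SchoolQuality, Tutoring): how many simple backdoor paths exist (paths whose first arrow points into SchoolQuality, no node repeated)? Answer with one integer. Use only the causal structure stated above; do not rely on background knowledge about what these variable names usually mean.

A backdoor path from SchoolQuality to Tutoring is any simple undirected path whose first edge points into SchoolQuality (i.e. leaves SchoolQuality via a parent).
Parents of SchoolQuality: {ParentEd, PeerGroup}.
Enumerating:
  P1: SchoolQuality <- ParentEd <- ClassSize -> Tutoring
  P2: SchoolQuality <- ParentEd -> Tutoring
  P3: SchoolQuality <- PeerGroup <- ClassSize -> ParentEd -> Tutoring
  P4: SchoolQuality <- PeerGroup <- ClassSize -> Tutoring
That exhausts the simple backdoor paths. Count: 4.

4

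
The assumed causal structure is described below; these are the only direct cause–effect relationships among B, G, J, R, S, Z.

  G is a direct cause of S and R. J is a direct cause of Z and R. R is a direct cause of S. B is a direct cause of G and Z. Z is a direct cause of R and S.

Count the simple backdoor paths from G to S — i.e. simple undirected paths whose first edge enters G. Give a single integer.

A backdoor path from G to S is any simple undirected path whose first edge points into G (i.e. leaves G via a parent).
Parents of G: {B}.
Enumerating:
  P1: G <- B -> Z <- J -> R -> S
  P2: G <- B -> Z -> R -> S
  P3: G <- B -> Z -> S
That exhausts the simple backdoor paths. Count: 3.

3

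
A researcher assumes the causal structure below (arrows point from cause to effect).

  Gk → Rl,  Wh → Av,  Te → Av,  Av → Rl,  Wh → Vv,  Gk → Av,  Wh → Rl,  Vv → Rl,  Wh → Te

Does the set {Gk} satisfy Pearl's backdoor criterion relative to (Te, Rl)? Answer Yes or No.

Backdoor paths from Te to Rl (paths whose first edge points into Te):
  P1: Te <- Wh -> Av <- Gk -> Rl
  P2: Te <- Wh -> Av -> Rl
  P3: Te <- Wh -> Vv -> Rl
  P4: Te <- Wh -> Rl
Condition 1 (no descendant of Te in the set): holds — descendants of Te are {Av, Rl}; none are in {Gk}.
Condition 2 (every backdoor path blocked by {Gk}):
  P1: blocked at collider Av (neither it nor any descendant is in the conditioning set).
  P2: open — no interior node is in the conditioning set.
  P3: open — no interior node is in the conditioning set.
  P4: open — no interior node is in the conditioning set.
{Gk} does not satisfy the backdoor criterion.

No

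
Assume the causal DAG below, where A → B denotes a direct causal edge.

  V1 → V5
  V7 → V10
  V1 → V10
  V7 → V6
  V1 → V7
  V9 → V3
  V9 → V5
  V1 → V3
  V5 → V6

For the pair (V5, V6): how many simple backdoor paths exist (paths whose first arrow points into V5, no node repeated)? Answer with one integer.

4

A backdoor path from V5 to V6 is any simple undirected path whose first edge points into V5 (i.e. leaves V5 via a parent).
Parents of V5: {V1, V9}.
Enumerating:
  P1: V5 <- V9 -> V3 <- V1 -> V7 -> V6
  P2: V5 <- V9 -> V3 <- V1 -> V10 <- V7 -> V6
  P3: V5 <- V1 -> V7 -> V6
  P4: V5 <- V1 -> V10 <- V7 -> V6
That exhausts the simple backdoor paths. Count: 4.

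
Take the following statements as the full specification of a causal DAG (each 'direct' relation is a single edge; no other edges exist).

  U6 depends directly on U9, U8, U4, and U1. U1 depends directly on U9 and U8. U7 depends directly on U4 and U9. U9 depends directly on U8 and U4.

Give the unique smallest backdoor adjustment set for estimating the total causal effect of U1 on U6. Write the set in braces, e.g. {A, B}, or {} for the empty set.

Variables eligible for adjustment (non-descendants of U1, excluding U1 and U6): {U4, U7, U8, U9}.
Backdoor paths from U1 to U6:
  P1: U1 <- U8 -> U9 <- U4 -> U6
  P2: U1 <- U8 -> U9 -> U6
  P3: U1 <- U8 -> U9 -> U7 <- U4 -> U6
  P4: U1 <- U8 -> U6
  P5: U1 <- U9 <- U8 -> U6
  P6: U1 <- U9 <- U4 -> U6
  P7: U1 <- U9 -> U6
  P8: U1 <- U9 -> U7 <- U4 -> U6
The empty set is not sufficient: P2 (U1 <- U8 -> U9 -> U6) has no collider blocking it and no conditioned non-collider, so it is open.
Try {U8, U9}:
  P1: blocked at fork node U8 ∈ conditioning set.
  P2: blocked at fork node U8 ∈ conditioning set.
  P3: blocked at fork node U8 ∈ conditioning set.
  P4: blocked at fork node U8 ∈ conditioning set.
  P5: blocked at chain node U9 ∈ conditioning set.
  P6: blocked at chain node U9 ∈ conditioning set.
  P7: blocked at fork node U9 ∈ conditioning set.
  P8: blocked at fork node U9 ∈ conditioning set.
{U8, U9} contains no descendant of U1 and blocks every backdoor path.
Every element of {U8, U9} is needed (dropping U8 leaves P1 open; dropping U9 leaves P6 open), so no proper subset is valid.
Among all size-2 subsets of the eligible variables, only {U8, U9} blocks every backdoor path, so it is the unique smallest valid adjustment set.

{U8, U9}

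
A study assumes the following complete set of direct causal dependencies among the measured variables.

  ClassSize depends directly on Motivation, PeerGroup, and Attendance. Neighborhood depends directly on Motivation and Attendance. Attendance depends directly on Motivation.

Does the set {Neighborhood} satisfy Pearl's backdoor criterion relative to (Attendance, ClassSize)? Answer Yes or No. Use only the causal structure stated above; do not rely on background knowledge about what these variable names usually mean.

No

Backdoor paths from Attendance to ClassSize (paths whose first edge points into Attendance):
  P1: Attendance <- Motivation -> ClassSize
Condition 1 (no descendant of Attendance in the set): FAILS — Neighborhood is a descendant of Attendance.
Condition 2 (every backdoor path blocked by {Neighborhood}):
  P1: open — no interior node is in the conditioning set.
{Neighborhood} does not satisfy the backdoor criterion.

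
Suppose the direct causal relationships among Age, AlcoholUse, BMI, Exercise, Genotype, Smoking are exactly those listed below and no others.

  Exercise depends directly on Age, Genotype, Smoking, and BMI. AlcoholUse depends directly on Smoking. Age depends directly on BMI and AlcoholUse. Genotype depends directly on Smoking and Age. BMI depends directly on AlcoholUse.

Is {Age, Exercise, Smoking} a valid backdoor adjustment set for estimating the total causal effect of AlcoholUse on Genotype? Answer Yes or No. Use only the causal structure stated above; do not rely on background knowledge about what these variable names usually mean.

Backdoor paths from AlcoholUse to Genotype (paths whose first edge points into AlcoholUse):
  P1: AlcoholUse <- Smoking -> Genotype
  P2: AlcoholUse <- Smoking -> Exercise <- BMI -> Age -> Genotype
  P3: AlcoholUse <- Smoking -> Exercise <- Age -> Genotype
  P4: AlcoholUse <- Smoking -> Exercise <- Genotype
Condition 1 (no descendant of AlcoholUse in the set): FAILS — Age and Exercise are descendants of AlcoholUse.
Condition 2 (every backdoor path blocked by {Age, Exercise, Smoking}):
  P1: blocked at fork node Smoking ∈ conditioning set.
  P2: blocked at fork node Smoking ∈ conditioning set.
  P3: blocked at fork node Smoking ∈ conditioning set.
  P4: blocked at fork node Smoking ∈ conditioning set.
{Age, Exercise, Smoking} does not satisfy the backdoor criterion.

No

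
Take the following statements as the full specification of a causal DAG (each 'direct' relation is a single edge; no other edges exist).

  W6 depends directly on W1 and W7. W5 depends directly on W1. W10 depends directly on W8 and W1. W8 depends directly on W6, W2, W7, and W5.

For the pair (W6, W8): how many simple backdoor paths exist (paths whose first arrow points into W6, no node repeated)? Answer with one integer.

3

A backdoor path from W6 to W8 is any simple undirected path whose first edge points into W6 (i.e. leaves W6 via a parent).
Parents of W6: {W1, W7}.
Enumerating:
  P1: W6 <- W7 -> W8
  P2: W6 <- W1 -> W5 -> W8
  P3: W6 <- W1 -> W10 <- W8
That exhausts the simple backdoor paths. Count: 3.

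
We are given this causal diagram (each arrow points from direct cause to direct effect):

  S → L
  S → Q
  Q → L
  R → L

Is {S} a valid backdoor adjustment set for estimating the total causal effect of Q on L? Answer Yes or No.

Yes

Backdoor paths from Q to L (paths whose first edge points into Q):
  P1: Q <- S -> L
Condition 1 (no descendant of Q in the set): holds — descendants of Q are {L}; none are in {S}.
Condition 2 (every backdoor path blocked by {S}):
  P1: blocked at fork node S ∈ conditioning set.
{S} satisfies the backdoor criterion.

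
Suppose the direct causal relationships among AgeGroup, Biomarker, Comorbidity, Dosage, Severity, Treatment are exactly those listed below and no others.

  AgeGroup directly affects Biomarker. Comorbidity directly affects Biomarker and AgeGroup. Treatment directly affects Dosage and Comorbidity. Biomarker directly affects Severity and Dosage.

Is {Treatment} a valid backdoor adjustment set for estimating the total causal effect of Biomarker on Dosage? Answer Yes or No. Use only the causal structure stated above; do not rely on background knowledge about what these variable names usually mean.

Backdoor paths from Biomarker to Dosage (paths whose first edge points into Biomarker):
  P1: Biomarker <- Comorbidity <- Treatment -> Dosage
  P2: Biomarker <- AgeGroup <- Comorbidity <- Treatment -> Dosage
Condition 1 (no descendant of Biomarker in the set): holds — descendants of Biomarker are {Dosage, Severity}; none are in {Treatment}.
Condition 2 (every backdoor path blocked by {Treatment}):
  P1: blocked at fork node Treatment ∈ conditioning set.
  P2: blocked at fork node Treatment ∈ conditioning set.
{Treatment} satisfies the backdoor criterion.

Yes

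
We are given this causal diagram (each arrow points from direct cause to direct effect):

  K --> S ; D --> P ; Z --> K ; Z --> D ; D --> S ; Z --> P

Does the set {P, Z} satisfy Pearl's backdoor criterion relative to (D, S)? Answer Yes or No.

No

Backdoor paths from D to S (paths whose first edge points into D):
  P1: D <- Z -> K -> S
Condition 1 (no descendant of D in the set): FAILS — P is a descendant of D.
Condition 2 (every backdoor path blocked by {P, Z}):
  P1: blocked at fork node Z ∈ conditioning set.
{P, Z} does not satisfy the backdoor criterion.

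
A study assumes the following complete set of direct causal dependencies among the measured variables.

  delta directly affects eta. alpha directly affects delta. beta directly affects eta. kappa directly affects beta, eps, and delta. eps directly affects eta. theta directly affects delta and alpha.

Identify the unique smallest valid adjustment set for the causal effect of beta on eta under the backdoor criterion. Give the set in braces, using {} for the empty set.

{kappa}

Variables eligible for adjustment (non-descendants of beta, excluding beta and eta): {alpha, delta, eps, kappa, theta}.
Backdoor paths from beta to eta:
  P1: beta <- kappa -> eps -> eta
  P2: beta <- kappa -> delta -> eta
The empty set is not sufficient: P1 (beta <- kappa -> eps -> eta) has no collider blocking it and no conditioned non-collider, so it is open.
Try {kappa}:
  P1: blocked at fork node kappa ∈ conditioning set.
  P2: blocked at fork node kappa ∈ conditioning set.
{kappa} contains no descendant of beta and blocks every backdoor path.
No other singleton works — e.g. {theta} leaves P1 open — so {kappa} is the unique smallest valid adjustment set.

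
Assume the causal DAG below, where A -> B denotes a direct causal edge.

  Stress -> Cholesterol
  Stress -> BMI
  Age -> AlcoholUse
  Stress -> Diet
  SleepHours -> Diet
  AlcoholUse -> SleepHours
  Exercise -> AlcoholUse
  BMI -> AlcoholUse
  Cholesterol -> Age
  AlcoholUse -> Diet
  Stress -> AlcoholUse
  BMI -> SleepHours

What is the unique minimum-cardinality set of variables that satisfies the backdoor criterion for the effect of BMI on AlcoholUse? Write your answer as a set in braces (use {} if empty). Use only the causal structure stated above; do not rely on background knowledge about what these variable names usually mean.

Variables eligible for adjustment (non-descendants of BMI, excluding BMI and AlcoholUse): {Age, Cholesterol, Exercise, Stress}.
Backdoor paths from BMI to AlcoholUse:
  P1: BMI <- Stress -> Cholesterol -> Age -> AlcoholUse
  P2: BMI <- Stress -> AlcoholUse
  P3: BMI <- Stress -> Diet <- AlcoholUse
  P4: BMI <- Stress -> Diet <- SleepHours <- AlcoholUse
The empty set is not sufficient: P1 (BMI <- Stress -> Cholesterol -> Age -> AlcoholUse) has no collider blocking it and no conditioned non-collider, so it is open.
Try {Stress}:
  P1: blocked at fork node Stress ∈ conditioning set.
  P2: blocked at fork node Stress ∈ conditioning set.
  P3: blocked at fork node Stress ∈ conditioning set.
  P4: blocked at fork node Stress ∈ conditioning set.
{Stress} contains no descendant of BMI and blocks every backdoor path.
No other singleton works — e.g. {Cholesterol} leaves P2 open — so {Stress} is the unique smallest valid adjustment set.

{Stress}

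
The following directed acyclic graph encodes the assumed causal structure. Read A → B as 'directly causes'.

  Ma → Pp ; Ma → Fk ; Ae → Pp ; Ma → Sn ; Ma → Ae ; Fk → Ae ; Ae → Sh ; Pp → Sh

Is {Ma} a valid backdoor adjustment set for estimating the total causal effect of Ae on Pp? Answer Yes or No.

Yes

Backdoor paths from Ae to Pp (paths whose first edge points into Ae):
  P1: Ae <- Ma -> Pp
  P2: Ae <- Fk <- Ma -> Pp
Condition 1 (no descendant of Ae in the set): holds — descendants of Ae are {Pp, Sh}; none are in {Ma}.
Condition 2 (every backdoor path blocked by {Ma}):
  P1: blocked at fork node Ma ∈ conditioning set.
  P2: blocked at fork node Ma ∈ conditioning set.
{Ma} satisfies the backdoor criterion.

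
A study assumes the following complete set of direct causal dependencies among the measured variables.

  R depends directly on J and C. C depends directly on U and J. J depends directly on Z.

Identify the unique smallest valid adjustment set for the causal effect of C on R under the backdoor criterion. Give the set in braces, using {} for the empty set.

Variables eligible for adjustment (non-descendants of C, excluding C and R): {J, U, Z}.
Backdoor paths from C to R:
  P1: C <- J -> R
The empty set is not sufficient: P1 (C <- J -> R) has no collider blocking it and no conditioned non-collider, so it is open.
Try {J}:
  P1: blocked at fork node J ∈ conditioning set.
{J} contains no descendant of C and blocks every backdoor path.
No other singleton works — e.g. {U} leaves P1 open — so {J} is the unique smallest valid adjustment set.

{J}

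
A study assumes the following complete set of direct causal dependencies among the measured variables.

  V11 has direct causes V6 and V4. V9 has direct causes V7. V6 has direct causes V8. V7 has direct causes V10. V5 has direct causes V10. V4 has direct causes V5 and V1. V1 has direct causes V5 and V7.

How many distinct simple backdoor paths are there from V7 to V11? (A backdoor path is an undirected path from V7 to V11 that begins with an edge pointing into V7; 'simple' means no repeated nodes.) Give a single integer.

2

A backdoor path from V7 to V11 is any simple undirected path whose first edge points into V7 (i.e. leaves V7 via a parent).
Parents of V7: {V10}.
Enumerating:
  P1: V7 <- V10 -> V5 -> V1 -> V4 -> V11
  P2: V7 <- V10 -> V5 -> V4 -> V11
That exhausts the simple backdoor paths. Count: 2.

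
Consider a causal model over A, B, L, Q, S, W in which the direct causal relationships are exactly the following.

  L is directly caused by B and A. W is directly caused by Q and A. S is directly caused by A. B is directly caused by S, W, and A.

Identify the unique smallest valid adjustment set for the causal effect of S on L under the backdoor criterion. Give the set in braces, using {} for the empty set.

Variables eligible for adjustment (non-descendants of S, excluding S and L): {A, Q, W}.
Backdoor paths from S to L:
  P1: S <- A -> W -> B -> L
  P2: S <- A -> B -> L
  P3: S <- A -> L
The empty set is not sufficient: P1 (S <- A -> W -> B -> L) has no collider blocking it and no conditioned non-collider, so it is open.
Try {A}:
  P1: blocked at fork node A ∈ conditioning set.
  P2: blocked at fork node A ∈ conditioning set.
  P3: blocked at fork node A ∈ conditioning set.
{A} contains no descendant of S and blocks every backdoor path.
No other singleton works — e.g. {Q} leaves P1 open — so {A} is the unique smallest valid adjustment set.

{A}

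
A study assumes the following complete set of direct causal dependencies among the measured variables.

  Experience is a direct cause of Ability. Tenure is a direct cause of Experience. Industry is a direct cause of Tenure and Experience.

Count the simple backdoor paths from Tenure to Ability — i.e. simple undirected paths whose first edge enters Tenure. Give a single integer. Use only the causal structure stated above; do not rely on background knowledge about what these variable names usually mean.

A backdoor path from Tenure to Ability is any simple undirected path whose first edge points into Tenure (i.e. leaves Tenure via a parent).
Parents of Tenure: {Industry}.
Enumerating:
  P1: Tenure <- Industry -> Experience -> Ability
That exhausts the simple backdoor paths. Count: 1.

1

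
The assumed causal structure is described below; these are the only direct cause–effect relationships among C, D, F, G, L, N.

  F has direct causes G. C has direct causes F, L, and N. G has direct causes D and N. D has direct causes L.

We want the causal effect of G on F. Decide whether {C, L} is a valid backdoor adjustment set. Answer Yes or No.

Backdoor paths from G to F (paths whose first edge points into G):
  P1: G <- N -> C <- F
  P2: G <- D <- L -> C <- F
Condition 1 (no descendant of G in the set): FAILS — C is a descendant of G.
Condition 2 (every backdoor path blocked by {C, L}):
  P1: open — collider(s) C are conditioned on (or have a conditioned descendant) and no non-collider on the path is in the set.
  P2: blocked at fork node L ∈ conditioning set.
{C, L} does not satisfy the backdoor criterion.

No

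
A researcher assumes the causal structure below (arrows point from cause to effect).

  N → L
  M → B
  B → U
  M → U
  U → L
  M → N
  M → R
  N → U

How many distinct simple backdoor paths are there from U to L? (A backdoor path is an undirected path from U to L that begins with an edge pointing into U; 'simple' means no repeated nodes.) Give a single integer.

A backdoor path from U to L is any simple undirected path whose first edge points into U (i.e. leaves U via a parent).
Parents of U: {B, M, N}.
Enumerating:
  P1: U <- M -> N -> L
  P2: U <- N -> L
  P3: U <- B <- M -> N -> L
That exhausts the simple backdoor paths. Count: 3.

3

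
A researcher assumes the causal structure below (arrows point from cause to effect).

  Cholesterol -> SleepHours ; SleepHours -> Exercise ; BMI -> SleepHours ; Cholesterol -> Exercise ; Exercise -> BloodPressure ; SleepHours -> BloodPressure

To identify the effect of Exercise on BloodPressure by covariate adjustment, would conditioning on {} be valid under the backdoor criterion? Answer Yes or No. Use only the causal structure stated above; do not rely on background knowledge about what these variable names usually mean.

Backdoor paths from Exercise to BloodPressure (paths whose first edge points into Exercise):
  P1: Exercise <- Cholesterol -> SleepHours -> BloodPressure
  P2: Exercise <- SleepHours -> BloodPressure
Condition 1 (no descendant of Exercise in the set): holds — descendants of Exercise are {BloodPressure}; none are in {}.
Condition 2 (every backdoor path blocked by {}):
  P1: open — no interior node is in the conditioning set.
  P2: open — no interior node is in the conditioning set.
{} does not satisfy the backdoor criterion.

No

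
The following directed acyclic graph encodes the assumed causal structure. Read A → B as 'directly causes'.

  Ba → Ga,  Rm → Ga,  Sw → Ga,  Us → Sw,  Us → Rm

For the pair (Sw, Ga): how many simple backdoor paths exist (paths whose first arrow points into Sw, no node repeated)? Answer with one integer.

1

A backdoor path from Sw to Ga is any simple undirected path whose first edge points into Sw (i.e. leaves Sw via a parent).
Parents of Sw: {Us}.
Enumerating:
  P1: Sw <- Us -> Rm -> Ga
That exhausts the simple backdoor paths. Count: 1.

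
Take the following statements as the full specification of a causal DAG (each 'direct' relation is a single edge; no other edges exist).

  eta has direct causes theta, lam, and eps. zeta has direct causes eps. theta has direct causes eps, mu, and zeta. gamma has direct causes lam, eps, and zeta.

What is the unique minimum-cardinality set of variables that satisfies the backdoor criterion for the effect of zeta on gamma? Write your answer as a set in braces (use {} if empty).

{eps}

Variables eligible for adjustment (non-descendants of zeta, excluding zeta and gamma): {eps, lam, mu}.
Backdoor paths from zeta to gamma:
  P1: zeta <- eps -> theta -> eta <- lam -> gamma
  P2: zeta <- eps -> eta <- lam -> gamma
  P3: zeta <- eps -> gamma
The empty set is not sufficient: P3 (zeta <- eps -> gamma) has no collider blocking it and no conditioned non-collider, so it is open.
Try {eps}:
  P1: blocked at fork node eps ∈ conditioning set.
  P2: blocked at fork node eps ∈ conditioning set.
  P3: blocked at fork node eps ∈ conditioning set.
{eps} contains no descendant of zeta and blocks every backdoor path.
No other singleton works — e.g. {mu} leaves P3 open — so {eps} is the unique smallest valid adjustment set.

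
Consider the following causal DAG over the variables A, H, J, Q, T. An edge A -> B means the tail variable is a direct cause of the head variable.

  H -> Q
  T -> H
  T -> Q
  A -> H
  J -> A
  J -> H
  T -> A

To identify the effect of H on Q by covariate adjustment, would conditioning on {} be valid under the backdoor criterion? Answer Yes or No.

Backdoor paths from H to Q (paths whose first edge points into H):
  P1: H <- T -> Q
  P2: H <- J -> A <- T -> Q
  P3: H <- A <- T -> Q
Condition 1 (no descendant of H in the set): holds — descendants of H are {Q}; none are in {}.
Condition 2 (every backdoor path blocked by {}):
  P1: open — no interior node is in the conditioning set.
  P2: blocked at collider A (neither it nor any descendant is in the conditioning set).
  P3: open — no interior node is in the conditioning set.
{} does not satisfy the backdoor criterion.

No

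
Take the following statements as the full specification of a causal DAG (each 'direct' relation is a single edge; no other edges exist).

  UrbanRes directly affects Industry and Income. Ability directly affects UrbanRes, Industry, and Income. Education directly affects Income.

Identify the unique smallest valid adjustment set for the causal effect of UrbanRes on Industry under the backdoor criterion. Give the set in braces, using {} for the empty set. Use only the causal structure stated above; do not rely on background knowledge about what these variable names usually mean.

{Ability}

Variables eligible for adjustment (non-descendants of UrbanRes, excluding UrbanRes and Industry): {Ability, Education}.
Backdoor paths from UrbanRes to Industry:
  P1: UrbanRes <- Ability -> Industry
The empty set is not sufficient: P1 (UrbanRes <- Ability -> Industry) has no collider blocking it and no conditioned non-collider, so it is open.
Try {Ability}:
  P1: blocked at fork node Ability ∈ conditioning set.
{Ability} contains no descendant of UrbanRes and blocks every backdoor path.
No other singleton works — e.g. {Education} leaves P1 open — so {Ability} is the unique smallest valid adjustment set.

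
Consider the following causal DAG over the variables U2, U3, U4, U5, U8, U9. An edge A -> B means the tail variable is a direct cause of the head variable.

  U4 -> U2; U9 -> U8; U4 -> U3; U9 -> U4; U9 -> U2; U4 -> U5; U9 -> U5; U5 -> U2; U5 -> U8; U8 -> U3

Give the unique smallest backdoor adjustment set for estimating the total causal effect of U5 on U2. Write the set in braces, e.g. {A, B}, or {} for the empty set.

{U4, U9}

Variables eligible for adjustment (non-descendants of U5, excluding U5 and U2): {U4, U9}.
Backdoor paths from U5 to U2:
  P1: U5 <- U9 -> U4 -> U2
  P2: U5 <- U9 -> U2
  P3: U5 <- U9 -> U8 -> U3 <- U4 -> U2
  P4: U5 <- U4 <- U9 -> U2
  P5: U5 <- U4 -> U2
  P6: U5 <- U4 -> U3 <- U8 <- U9 -> U2
The empty set is not sufficient: P1 (U5 <- U9 -> U4 -> U2) has no collider blocking it and no conditioned non-collider, so it is open.
Try {U4, U9}:
  P1: blocked at fork node U9 ∈ conditioning set.
  P2: blocked at fork node U9 ∈ conditioning set.
  P3: blocked at fork node U9 ∈ conditioning set.
  P4: blocked at chain node U4 ∈ conditioning set.
  P5: blocked at fork node U4 ∈ conditioning set.
  P6: blocked at fork node U4 ∈ conditioning set.
{U4, U9} contains no descendant of U5 and blocks every backdoor path.
Every element of {U4, U9} is needed (dropping U4 leaves P5 open; dropping U9 leaves P2 open), so no proper subset is valid.
Among all size-2 subsets of the eligible variables, only {U4, U9} blocks every backdoor path, so it is the unique smallest valid adjustment set.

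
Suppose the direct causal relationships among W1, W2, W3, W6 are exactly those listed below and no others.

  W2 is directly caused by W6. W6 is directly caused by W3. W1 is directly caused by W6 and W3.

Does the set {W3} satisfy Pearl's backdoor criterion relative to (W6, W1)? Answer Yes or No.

Backdoor paths from W6 to W1 (paths whose first edge points into W6):
  P1: W6 <- W3 -> W1
Condition 1 (no descendant of W6 in the set): holds — descendants of W6 are {W1, W2}; none are in {W3}.
Condition 2 (every backdoor path blocked by {W3}):
  P1: blocked at fork node W3 ∈ conditioning set.
{W3} satisfies the backdoor criterion.

Yes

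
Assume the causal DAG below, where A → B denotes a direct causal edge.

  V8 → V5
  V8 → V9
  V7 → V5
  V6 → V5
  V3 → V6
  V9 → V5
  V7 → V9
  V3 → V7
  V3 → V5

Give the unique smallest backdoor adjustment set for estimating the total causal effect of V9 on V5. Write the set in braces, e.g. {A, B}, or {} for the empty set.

{V7, V8}

Variables eligible for adjustment (non-descendants of V9, excluding V9 and V5): {V3, V6, V7, V8}.
Backdoor paths from V9 to V5:
  P1: V9 <- V7 <- V3 -> V6 -> V5
  P2: V9 <- V7 <- V3 -> V5
  P3: V9 <- V7 -> V5
  P4: V9 <- V8 -> V5
The empty set is not sufficient: P1 (V9 <- V7 <- V3 -> V6 -> V5) has no collider blocking it and no conditioned non-collider, so it is open.
Try {V7, V8}:
  P1: blocked at chain node V7 ∈ conditioning set.
  P2: blocked at chain node V7 ∈ conditioning set.
  P3: blocked at fork node V7 ∈ conditioning set.
  P4: blocked at fork node V8 ∈ conditioning set.
{V7, V8} contains no descendant of V9 and blocks every backdoor path.
Every element of {V7, V8} is needed (dropping V7 leaves P1 open; dropping V8 leaves P4 open), so no proper subset is valid.
Among all size-2 subsets of the eligible variables, only {V7, V8} blocks every backdoor path, so it is the unique smallest valid adjustment set.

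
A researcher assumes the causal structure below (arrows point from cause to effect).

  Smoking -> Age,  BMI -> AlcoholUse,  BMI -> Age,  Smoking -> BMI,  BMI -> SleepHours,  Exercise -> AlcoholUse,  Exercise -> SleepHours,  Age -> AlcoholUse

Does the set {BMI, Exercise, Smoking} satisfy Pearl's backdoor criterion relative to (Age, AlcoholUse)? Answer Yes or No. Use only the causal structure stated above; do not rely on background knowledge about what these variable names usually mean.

Yes

Backdoor paths from Age to AlcoholUse (paths whose first edge points into Age):
  P1: Age <- Smoking -> BMI -> SleepHours <- Exercise -> AlcoholUse
  P2: Age <- Smoking -> BMI -> AlcoholUse
  P3: Age <- BMI -> SleepHours <- Exercise -> AlcoholUse
  P4: Age <- BMI -> AlcoholUse
Condition 1 (no descendant of Age in the set): holds — descendants of Age are {AlcoholUse}; none are in {BMI, Exercise, Smoking}.
Condition 2 (every backdoor path blocked by {BMI, Exercise, Smoking}):
  P1: blocked at fork node Smoking ∈ conditioning set.
  P2: blocked at fork node Smoking ∈ conditioning set.
  P3: blocked at fork node BMI ∈ conditioning set.
  P4: blocked at fork node BMI ∈ conditioning set.
{BMI, Exercise, Smoking} satisfies the backdoor criterion.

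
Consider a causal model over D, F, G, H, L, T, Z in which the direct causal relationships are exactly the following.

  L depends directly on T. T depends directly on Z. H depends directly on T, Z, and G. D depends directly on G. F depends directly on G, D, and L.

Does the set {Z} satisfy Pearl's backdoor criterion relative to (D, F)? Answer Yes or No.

No

Backdoor paths from D to F (paths whose first edge points into D):
  P1: D <- G -> H <- Z -> T -> L -> F
  P2: D <- G -> H <- T -> L -> F
  P3: D <- G -> F
Condition 1 (no descendant of D in the set): holds — descendants of D are {F}; none are in {Z}.
Condition 2 (every backdoor path blocked by {Z}):
  P1: blocked at collider H (neither it nor any descendant is in the conditioning set).
  P2: blocked at collider H (neither it nor any descendant is in the conditioning set).
  P3: open — no interior node is in the conditioning set.
{Z} does not satisfy the backdoor criterion.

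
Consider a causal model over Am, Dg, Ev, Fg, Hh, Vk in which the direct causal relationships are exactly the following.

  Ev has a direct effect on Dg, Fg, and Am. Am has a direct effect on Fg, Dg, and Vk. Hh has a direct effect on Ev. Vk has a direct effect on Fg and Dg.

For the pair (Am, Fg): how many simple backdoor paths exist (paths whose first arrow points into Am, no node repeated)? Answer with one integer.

2

A backdoor path from Am to Fg is any simple undirected path whose first edge points into Am (i.e. leaves Am via a parent).
Parents of Am: {Ev}.
Enumerating:
  P1: Am <- Ev -> Dg <- Vk -> Fg
  P2: Am <- Ev -> Fg
That exhausts the simple backdoor paths. Count: 2.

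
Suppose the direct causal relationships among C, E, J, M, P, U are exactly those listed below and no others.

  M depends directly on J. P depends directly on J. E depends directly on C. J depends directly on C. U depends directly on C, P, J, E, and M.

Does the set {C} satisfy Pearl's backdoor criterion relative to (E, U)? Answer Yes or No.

Backdoor paths from E to U (paths whose first edge points into E):
  P1: E <- C -> J -> P -> U
  P2: E <- C -> J -> M -> U
  P3: E <- C -> J -> U
  P4: E <- C -> U
Condition 1 (no descendant of E in the set): holds — descendants of E are {U}; none are in {C}.
Condition 2 (every backdoor path blocked by {C}):
  P1: blocked at fork node C ∈ conditioning set.
  P2: blocked at fork node C ∈ conditioning set.
  P3: blocked at fork node C ∈ conditioning set.
  P4: blocked at fork node C ∈ conditioning set.
{C} satisfies the backdoor criterion.

Yes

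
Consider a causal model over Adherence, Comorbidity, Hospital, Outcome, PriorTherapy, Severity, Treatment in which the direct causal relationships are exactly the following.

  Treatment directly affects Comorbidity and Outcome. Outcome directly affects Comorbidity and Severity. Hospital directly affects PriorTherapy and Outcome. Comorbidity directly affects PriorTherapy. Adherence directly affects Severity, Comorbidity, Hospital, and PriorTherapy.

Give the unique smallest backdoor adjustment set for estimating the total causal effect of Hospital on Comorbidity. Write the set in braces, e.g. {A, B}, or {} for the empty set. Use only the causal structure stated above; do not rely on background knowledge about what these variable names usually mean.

{Adherence}

Variables eligible for adjustment (non-descendants of Hospital, excluding Hospital and Comorbidity): {Adherence, Treatment}.
Backdoor paths from Hospital to Comorbidity:
  P1: Hospital <- Adherence -> Comorbidity
  P2: Hospital <- Adherence -> PriorTherapy <- Comorbidity
  P3: Hospital <- Adherence -> Severity <- Outcome <- Treatment -> Comorbidity
  P4: Hospital <- Adherence -> Severity <- Outcome -> Comorbidity
The empty set is not sufficient: P1 (Hospital <- Adherence -> Comorbidity) has no collider blocking it and no conditioned non-collider, so it is open.
Try {Adherence}:
  P1: blocked at fork node Adherence ∈ conditioning set.
  P2: blocked at fork node Adherence ∈ conditioning set.
  P3: blocked at fork node Adherence ∈ conditioning set.
  P4: blocked at fork node Adherence ∈ conditioning set.
{Adherence} contains no descendant of Hospital and blocks every backdoor path.
No other singleton works — e.g. {Treatment} leaves P1 open — so {Adherence} is the unique smallest valid adjustment set.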